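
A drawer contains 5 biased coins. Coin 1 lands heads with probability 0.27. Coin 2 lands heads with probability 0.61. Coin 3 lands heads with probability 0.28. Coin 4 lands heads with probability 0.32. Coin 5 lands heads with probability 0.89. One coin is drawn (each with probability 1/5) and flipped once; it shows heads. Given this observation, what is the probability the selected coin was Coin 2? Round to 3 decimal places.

Tabulate prior·likelihood by source: [1] prior 0.2, lik 0.27, product 0.05400; [2] prior 0.2, lik 0.61, product 0.1220; [3] prior 0.2, lik 0.28, product 0.05600; [4] prior 0.2, lik 0.32, product 0.06400; [5] prior 0.2, lik 0.89, product 0.1780.
Normalizing constant = 0.47400; the posterior for Coin 2 is its product over the sum, 0.1220/0.47400 = 0.257.

Posterior probability ≈ 0.257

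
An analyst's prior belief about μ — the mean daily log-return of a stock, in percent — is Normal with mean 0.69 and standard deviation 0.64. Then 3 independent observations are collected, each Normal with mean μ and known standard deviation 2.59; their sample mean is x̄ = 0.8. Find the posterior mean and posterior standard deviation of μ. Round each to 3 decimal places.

Posterior mean ≈ 0.707; posterior SD ≈ 0.588

Prior precision 1/τ₀² = 1/0.64² = 2.44141; data precision n/σ² = 3/2.59² = 0.447221.
Posterior precision = 2.44141 + 0.447221 = 2.88863, giving posterior SD = 1/√2.88863 = 0.588.
Posterior mean = (2.44141·0.69 + 0.447221·0.8) / 2.88863 = 0.707.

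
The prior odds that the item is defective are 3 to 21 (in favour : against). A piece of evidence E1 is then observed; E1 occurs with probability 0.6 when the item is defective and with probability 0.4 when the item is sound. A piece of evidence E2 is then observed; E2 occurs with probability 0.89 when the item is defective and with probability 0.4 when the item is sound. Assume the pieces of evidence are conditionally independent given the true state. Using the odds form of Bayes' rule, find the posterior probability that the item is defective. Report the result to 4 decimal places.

Posterior probability ≈ 0.3229

Prior odds = 3/21 = 0.14286.
Likelihood ratio for E1 = 0.6/0.4 = 1.5000.
Likelihood ratio for E2 = 0.89/0.4 = 2.2250.
Posterior odds = prior odds × LR₁ × LR₂ = 0.47679.
Posterior probability = odds/(1+odds) = 0.47679/1.4768 = 0.3229.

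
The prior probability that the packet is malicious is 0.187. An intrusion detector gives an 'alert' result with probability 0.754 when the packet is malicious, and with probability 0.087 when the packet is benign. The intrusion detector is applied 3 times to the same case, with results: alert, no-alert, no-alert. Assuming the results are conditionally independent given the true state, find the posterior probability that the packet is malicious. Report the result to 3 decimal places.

Let H be the event that the packet is malicious; start with P(H) = 0.187. P('alert'|H) = 0.754, P('alert'|¬H) = 0.087.
Update on result 1 ('alert'): P(H) ← 0.754·0.1870 / (0.754·0.1870 + 0.087·0.8130) = 0.14100/0.21173 = 0.6659.
Update on result 2 ('no-alert'): P(H) ← 0.246·0.6659 / (0.246·0.6659 + 0.913·0.3341) = 0.16382/0.46882 = 0.3494.
Update on result 3 ('no-alert'): P(H) ← 0.246·0.3494 / (0.246·0.3494 + 0.913·0.6506) = 0.085960/0.67993 = 0.1264.

Posterior P(H) ≈ 0.126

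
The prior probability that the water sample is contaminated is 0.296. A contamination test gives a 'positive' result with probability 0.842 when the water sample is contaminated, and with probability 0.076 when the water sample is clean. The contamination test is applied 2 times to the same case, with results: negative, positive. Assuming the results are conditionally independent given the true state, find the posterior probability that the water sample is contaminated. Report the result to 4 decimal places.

Posterior P(H) ≈ 0.4434

With H the event that the water sample is contaminated, the joint likelihood of the observed sequence is P(data|H) = 0.158·0.842 = 0.13304 and P(data|¬H) = 0.924·0.076 = 0.070224.
Bayes: P(H|data) = 0.296·0.13304 / (0.296·0.13304 + 0.704·0.070224) = 0.039379/0.088816 = 0.4434.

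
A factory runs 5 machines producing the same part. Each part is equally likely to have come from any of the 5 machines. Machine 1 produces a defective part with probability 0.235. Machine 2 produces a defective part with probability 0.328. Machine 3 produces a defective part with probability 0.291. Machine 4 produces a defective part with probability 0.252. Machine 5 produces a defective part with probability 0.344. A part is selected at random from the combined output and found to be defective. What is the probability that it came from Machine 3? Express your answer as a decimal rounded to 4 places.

Posterior probability ≈ 0.2007

Tabulate prior·likelihood by source: [1] prior 0.2, lik 0.235, product 0.04700; [2] prior 0.2, lik 0.328, product 0.06560; [3] prior 0.2, lik 0.291, product 0.05820; [4] prior 0.2, lik 0.252, product 0.05040; [5] prior 0.2, lik 0.344, product 0.06880.
Normalizing constant = 0.29000; the posterior for Machine 3 is its product over the sum, 0.05820/0.29000 = 0.2007.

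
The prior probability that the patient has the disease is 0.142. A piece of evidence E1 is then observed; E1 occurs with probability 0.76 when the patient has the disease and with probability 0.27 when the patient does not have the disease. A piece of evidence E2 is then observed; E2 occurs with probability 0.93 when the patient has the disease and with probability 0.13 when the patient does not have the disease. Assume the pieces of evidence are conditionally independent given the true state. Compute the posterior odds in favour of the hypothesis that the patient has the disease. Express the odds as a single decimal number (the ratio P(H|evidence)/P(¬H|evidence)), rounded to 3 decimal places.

Prior odds = 0.142/(1−0.142) = 0.16550.
Likelihood ratio for E1 = 0.76/0.27 = 2.8148.
Likelihood ratio for E2 = 0.93/0.13 = 7.1538.
Posterior odds = prior odds × LR₁ × LR₂ = 3.3327.

Posterior odds ≈ 3.333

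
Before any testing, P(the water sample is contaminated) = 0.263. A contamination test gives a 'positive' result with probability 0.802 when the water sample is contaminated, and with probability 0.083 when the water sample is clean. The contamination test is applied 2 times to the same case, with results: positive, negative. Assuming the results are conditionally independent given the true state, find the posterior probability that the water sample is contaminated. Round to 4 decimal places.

Posterior P(H) ≈ 0.4268

Let H be the event that the water sample is contaminated; start with P(H) = 0.263. P('positive'|H) = 0.802, P('positive'|¬H) = 0.083.
Update on result 1 ('positive'): P(H) ← 0.802·0.2630 / (0.802·0.2630 + 0.083·0.7370) = 0.21093/0.27210 = 0.7752.
Update on result 2 ('negative'): P(H) ← 0.198·0.7752 / (0.198·0.7752 + 0.917·0.2248) = 0.15349/0.35964 = 0.4268.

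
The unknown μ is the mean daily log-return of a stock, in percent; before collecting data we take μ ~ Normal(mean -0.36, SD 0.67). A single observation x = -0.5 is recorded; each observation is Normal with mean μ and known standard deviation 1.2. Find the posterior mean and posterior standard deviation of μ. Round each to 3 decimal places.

Posterior mean ≈ -0.393; posterior SD ≈ 0.585

Prior precision 1/τ₀² = 1/0.67² = 2.22767; data precision n/σ² = 1/1.2² = 0.694444.
Posterior precision = 2.22767 + 0.694444 = 2.92211, giving posterior SD = 1/√2.92211 = 0.585.
Posterior mean = (2.22767·-0.36 + 0.694444·-0.5) / 2.92211 = -0.393.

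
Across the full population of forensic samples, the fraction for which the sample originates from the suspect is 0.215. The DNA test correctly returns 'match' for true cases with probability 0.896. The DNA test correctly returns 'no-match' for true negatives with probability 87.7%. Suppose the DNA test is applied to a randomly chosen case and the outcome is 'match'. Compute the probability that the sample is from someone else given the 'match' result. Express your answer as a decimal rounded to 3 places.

P(¬H | E) ≈ 0.334

Write H for 'the sample originates from the suspect'. Prior odds H:¬H = 0.215/0.785 = 0.27389. For the 'match' outcome, the likelihood ratio is 0.896/0.123 = 7.2846.
Posterior odds = 0.27389 × 7.2846 = 1.9951, so P(H|E) = 1.9951/(1+1.9951) = 0.666. Then P(¬H|E) = 1 − 0.666 = 0.334.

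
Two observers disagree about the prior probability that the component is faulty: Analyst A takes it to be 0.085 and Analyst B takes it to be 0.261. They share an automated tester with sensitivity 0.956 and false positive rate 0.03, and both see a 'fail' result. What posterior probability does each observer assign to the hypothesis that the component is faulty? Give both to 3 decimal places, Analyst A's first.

The likelihood ratio for a 'fail' result is 0.956/0.03 = 31.867.
Analyst A: prior odds 0.085/0.915 = 0.092896; posterior odds 2.9603; posterior probability 0.747.
Analyst B: prior odds 0.261/0.739 = 0.35318; posterior odds 11.255; posterior probability 0.918.

Analyst A: 0.747; Analyst B: 0.918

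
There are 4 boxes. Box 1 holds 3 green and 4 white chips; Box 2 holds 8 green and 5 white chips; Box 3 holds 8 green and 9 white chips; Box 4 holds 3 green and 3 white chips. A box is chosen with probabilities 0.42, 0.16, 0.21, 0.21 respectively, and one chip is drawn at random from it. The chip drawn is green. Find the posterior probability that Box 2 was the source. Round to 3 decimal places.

Tabulate prior·likelihood by source: [1] prior 0.42, lik 0.4286, product 0.1800; [2] prior 0.16, lik 0.6154, product 0.09846; [3] prior 0.21, lik 0.4706, product 0.09882; [4] prior 0.21, lik 0.5, product 0.1050.
Normalizing constant = 0.48229; the posterior for Box 2 is its product over the sum, 0.09846/0.48229 = 0.204.

Posterior probability ≈ 0.204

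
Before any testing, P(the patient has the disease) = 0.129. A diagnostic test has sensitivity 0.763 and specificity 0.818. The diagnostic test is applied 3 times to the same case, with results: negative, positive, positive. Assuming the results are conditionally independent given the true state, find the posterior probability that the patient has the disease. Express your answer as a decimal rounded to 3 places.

Posterior P(H) ≈ 0.430

Let H be the event that the patient has the disease; start with P(H) = 0.129. P('positive'|H) = 0.763, P('positive'|¬H) = 0.182.
Update on result 1 ('negative'): P(H) ← 0.237·0.1290 / (0.237·0.1290 + 0.818·0.8710) = 0.030573/0.74305 = 0.0411.
Update on result 2 ('positive'): P(H) ← 0.763·0.0411 / (0.763·0.0411 + 0.182·0.9589) = 0.031394/0.20591 = 0.1525.
Update on result 3 ('positive'): P(H) ← 0.763·0.1525 / (0.763·0.1525 + 0.182·0.8475) = 0.11633/0.27058 = 0.4299.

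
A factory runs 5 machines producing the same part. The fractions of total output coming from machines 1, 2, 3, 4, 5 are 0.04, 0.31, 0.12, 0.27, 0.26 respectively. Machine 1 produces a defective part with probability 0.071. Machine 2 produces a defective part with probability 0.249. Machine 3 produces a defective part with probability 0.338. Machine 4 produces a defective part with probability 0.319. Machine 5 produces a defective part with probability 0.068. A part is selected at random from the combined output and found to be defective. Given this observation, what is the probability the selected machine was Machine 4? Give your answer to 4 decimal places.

Posterior probability ≈ 0.3838

P(defective|M1) = 0.071; P(defective|M2) = 0.249; P(defective|M3) = 0.338; P(defective|M4) = 0.319; P(defective|M5) = 0.068.
Prior × likelihood for each source: 0.04·0.071=0.002840, 0.31·0.249=0.07719, 0.12·0.338=0.04056, 0.27·0.319=0.08613, 0.26·0.068=0.01768. Summing gives P(defective) = 0.22440.
P(Machine 4 | defective) = 0.08613 / 0.22440 = 0.3838.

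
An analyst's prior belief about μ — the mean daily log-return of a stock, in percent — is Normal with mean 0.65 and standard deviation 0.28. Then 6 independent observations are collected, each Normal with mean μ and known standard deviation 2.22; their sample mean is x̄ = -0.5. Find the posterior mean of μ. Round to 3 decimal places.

Posterior mean ≈ 0.550

With known σ, the Normal prior is conjugate. Weight on the data is w = (n/σ²)/(n/σ² + 1/τ₀²) = 1.21743/(1.21743+12.7551) = 0.087130.
Posterior mean = w·x̄ + (1−w)·μ₀ = 0.087130·-0.5 + 0.91287·0.65 = 0.550.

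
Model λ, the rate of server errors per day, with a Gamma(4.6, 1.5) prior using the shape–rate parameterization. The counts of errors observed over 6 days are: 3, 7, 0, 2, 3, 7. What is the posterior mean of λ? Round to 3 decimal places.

Posterior mean ≈ 3.547

The Poisson likelihood adds the total count to the shape and the number of exposure periods to the rate. Here ∑xᵢ = 22 and n = 6, so shape 4.6→26.6 and rate 1.5→7.5.
Posterior mean = shape/rate = 26.6/7.5 = 3.547.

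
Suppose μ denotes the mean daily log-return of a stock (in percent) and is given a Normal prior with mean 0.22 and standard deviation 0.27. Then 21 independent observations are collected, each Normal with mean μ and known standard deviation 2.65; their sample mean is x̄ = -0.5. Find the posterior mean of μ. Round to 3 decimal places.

Posterior mean ≈ 0.091

Prior precision 1/τ₀² = 1/0.27² = 13.7174; data precision n/σ² = 21/2.65² = 2.99039.
Posterior precision = 13.7174 + 2.99039 = 16.7078.
Posterior mean = (13.7174·0.22 + 2.99039·-0.5) / 16.7078 = 0.091.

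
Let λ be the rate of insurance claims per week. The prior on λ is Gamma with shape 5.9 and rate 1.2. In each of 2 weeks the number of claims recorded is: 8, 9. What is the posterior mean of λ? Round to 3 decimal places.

Posterior mean ≈ 7.156

The Poisson likelihood adds the total count to the shape and the number of exposure periods to the rate. Here ∑xᵢ = 17 and n = 2, so shape 5.9→22.9 and rate 1.2→3.2.
E[λ | data] = 22.9/3.2 = 7.156.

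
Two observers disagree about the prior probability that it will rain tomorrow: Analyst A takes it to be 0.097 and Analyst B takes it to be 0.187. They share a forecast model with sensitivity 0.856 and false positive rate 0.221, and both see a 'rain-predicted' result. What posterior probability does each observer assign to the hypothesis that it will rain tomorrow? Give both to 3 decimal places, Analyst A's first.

Analyst A: 0.294; Analyst B: 0.471

P('+'|H) = 0.856, P('+'|¬H) = 0.221.
Analyst A: numerator 0.856·0.097 = 0.083032; evidence = 0.083032+0.221·0.903 = 0.28260; posterior = 0.294.
Analyst B: numerator 0.856·0.187 = 0.16007; evidence = 0.16007+0.221·0.813 = 0.33974; posterior = 0.471.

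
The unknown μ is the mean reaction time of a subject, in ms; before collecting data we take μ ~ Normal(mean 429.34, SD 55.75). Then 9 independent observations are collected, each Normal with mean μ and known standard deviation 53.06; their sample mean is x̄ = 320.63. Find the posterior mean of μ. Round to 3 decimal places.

With known σ, the Normal prior is conjugate. Weight on the data is w = (n/σ²)/(n/σ² + 1/τ₀²) = 0.00319675/(0.00319675+0.00032174) = 0.90856.
Posterior mean = w·x̄ + (1−w)·μ₀ = 0.90856·320.63 + 0.091444·429.34 = 330.571.

Posterior mean ≈ 330.571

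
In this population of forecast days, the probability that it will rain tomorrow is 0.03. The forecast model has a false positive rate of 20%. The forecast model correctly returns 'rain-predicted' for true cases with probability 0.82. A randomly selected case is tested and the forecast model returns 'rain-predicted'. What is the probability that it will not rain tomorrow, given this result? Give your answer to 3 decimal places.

Let H be the event that it will rain tomorrow. P(H) = 0.03, so P(¬H) = 0.97. With E the 'rain-predicted' result, P(E|H) = 0.82 and P(E|¬H) = 0.2.
P(E) = 0.82·0.03 + 0.2·0.97 = 0.024600 + 0.19400 = 0.21860.
By Bayes' theorem, P(H|E) = 0.024600 / 0.21860 = 0.113. Hence P(¬H|E) = 1 − 0.113 = 0.887.

P(¬H | E) ≈ 0.887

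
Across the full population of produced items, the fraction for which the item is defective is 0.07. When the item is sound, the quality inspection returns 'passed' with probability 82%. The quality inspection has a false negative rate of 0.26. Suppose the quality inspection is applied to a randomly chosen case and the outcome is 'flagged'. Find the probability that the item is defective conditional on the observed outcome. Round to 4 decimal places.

P(H | E) ≈ 0.2363

Let H be the event that the item is defective. P(H) = 0.07, so P(¬H) = 0.93. With E the 'flagged' result, P(E|H) = 0.74 and P(E|¬H) = 0.18.
P(E) = 0.74·0.07 + 0.18·0.93 = 0.051800 + 0.16740 = 0.21920.
By Bayes' theorem, P(H|E) = 0.051800 / 0.21920 = 0.2363.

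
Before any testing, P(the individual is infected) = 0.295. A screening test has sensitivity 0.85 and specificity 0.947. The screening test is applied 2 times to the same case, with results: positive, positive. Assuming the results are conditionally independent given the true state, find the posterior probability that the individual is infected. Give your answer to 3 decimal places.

With H the event that the individual is infected, the joint likelihood of the observed sequence is P(data|H) = 0.85·0.85 = 0.72250 and P(data|¬H) = 0.053·0.053 = 0.0028090.
Bayes: P(H|data) = 0.295·0.72250 / (0.295·0.72250 + 0.705·0.0028090) = 0.21314/0.21512 = 0.9908.

Posterior P(H) ≈ 0.991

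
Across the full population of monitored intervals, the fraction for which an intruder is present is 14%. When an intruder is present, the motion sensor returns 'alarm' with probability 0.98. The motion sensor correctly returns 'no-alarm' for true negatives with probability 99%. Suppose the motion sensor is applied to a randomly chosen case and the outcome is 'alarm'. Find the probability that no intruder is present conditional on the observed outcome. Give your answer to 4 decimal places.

P(¬H | E) ≈ 0.0590

Write H for 'an intruder is present'. Prior odds H:¬H = 0.14/0.86 = 0.16279. For the 'alarm' outcome, the likelihood ratio is 0.98/0.01 = 98.000.
Posterior odds = 0.16279 × 98.000 = 15.953, so P(H|E) = 15.953/(1+15.953) = 0.9410. Then P(¬H|E) = 1 − 0.9410 = 0.0590.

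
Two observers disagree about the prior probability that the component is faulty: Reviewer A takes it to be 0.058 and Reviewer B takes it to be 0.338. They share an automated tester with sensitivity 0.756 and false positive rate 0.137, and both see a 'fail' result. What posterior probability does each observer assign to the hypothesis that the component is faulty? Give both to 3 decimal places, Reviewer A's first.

Reviewer A: 0.254; Reviewer B: 0.738

P('+'|H) = 0.756, P('+'|¬H) = 0.137.
Reviewer A: numerator 0.756·0.058 = 0.043848; evidence = 0.043848+0.137·0.942 = 0.17290; posterior = 0.254.
Reviewer B: numerator 0.756·0.338 = 0.25553; evidence = 0.25553+0.137·0.662 = 0.34622; posterior = 0.738.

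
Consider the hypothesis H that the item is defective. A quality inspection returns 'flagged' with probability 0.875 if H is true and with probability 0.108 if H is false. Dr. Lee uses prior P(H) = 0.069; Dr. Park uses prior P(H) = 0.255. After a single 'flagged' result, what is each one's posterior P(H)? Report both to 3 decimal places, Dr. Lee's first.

P('+'|H) = 0.875, P('+'|¬H) = 0.108.
Dr. Lee: numerator 0.875·0.069 = 0.060375; evidence = 0.060375+0.108·0.931 = 0.16092; posterior = 0.375.
Dr. Park: numerator 0.875·0.255 = 0.22313; evidence = 0.22313+0.108·0.745 = 0.30358; posterior = 0.735.

Dr. Lee: 0.375; Dr. Park: 0.735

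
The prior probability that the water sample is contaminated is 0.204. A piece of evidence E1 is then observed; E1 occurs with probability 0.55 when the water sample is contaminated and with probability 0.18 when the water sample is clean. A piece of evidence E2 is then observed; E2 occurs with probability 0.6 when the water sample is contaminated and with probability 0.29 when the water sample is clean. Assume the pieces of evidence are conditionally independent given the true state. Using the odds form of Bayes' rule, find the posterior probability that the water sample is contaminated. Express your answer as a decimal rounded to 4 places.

Posterior probability ≈ 0.6183

Prior odds = 0.204/(1−0.204) = 0.25628. In log-odds, ln(0.25628) = -1.3615.
Add log likelihood ratios: ln(3.0556) + ln(2.0690) = 1.8440.
Posterior log-odds = 0.48253, so posterior odds = exp(0.48253) = 1.6202. Converting, P(H|E) = 1.6202/2.6202 = 0.6183.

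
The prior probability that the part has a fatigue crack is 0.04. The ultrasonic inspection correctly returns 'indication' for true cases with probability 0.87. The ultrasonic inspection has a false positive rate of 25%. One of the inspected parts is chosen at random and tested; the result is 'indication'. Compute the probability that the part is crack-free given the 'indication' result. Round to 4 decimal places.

Let H be the event that the part has a fatigue crack. P(H) = 0.04, so P(¬H) = 0.96. With E the 'indication' result, P(E|H) = 0.87 and P(E|¬H) = 0.25.
P(E) = 0.87·0.04 + 0.25·0.96 = 0.034800 + 0.24000 = 0.27480.
By Bayes' theorem, P(H|E) = 0.034800 / 0.27480 = 0.1266. Hence P(¬H|E) = 1 − 0.1266 = 0.8734.

P(¬H | E) ≈ 0.8734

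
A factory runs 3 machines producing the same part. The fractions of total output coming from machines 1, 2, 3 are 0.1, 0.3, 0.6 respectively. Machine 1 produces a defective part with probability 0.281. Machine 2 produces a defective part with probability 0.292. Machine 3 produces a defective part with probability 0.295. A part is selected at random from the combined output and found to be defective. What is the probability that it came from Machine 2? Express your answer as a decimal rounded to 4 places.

Tabulate prior·likelihood by source: [1] prior 0.1, lik 0.281, product 0.02810; [2] prior 0.3, lik 0.292, product 0.08760; [3] prior 0.6, lik 0.295, product 0.1770.
Normalizing constant = 0.29270; the posterior for Machine 2 is its product over the sum, 0.08760/0.29270 = 0.2993.

Posterior probability ≈ 0.2993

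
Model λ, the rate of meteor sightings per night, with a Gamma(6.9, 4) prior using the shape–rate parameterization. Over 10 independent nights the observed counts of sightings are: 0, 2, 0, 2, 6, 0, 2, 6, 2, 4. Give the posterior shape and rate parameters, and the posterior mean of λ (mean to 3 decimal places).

Posterior: Gamma(shape=30.9, rate=14); mean ≈ 2.207

The Poisson likelihood adds the total count to the shape and the number of exposure periods to the rate. Here ∑xᵢ = 24 and n = 10, so shape 6.9→30.9 and rate 4→14.
Posterior mean = shape/rate = 30.9/14 = 2.207.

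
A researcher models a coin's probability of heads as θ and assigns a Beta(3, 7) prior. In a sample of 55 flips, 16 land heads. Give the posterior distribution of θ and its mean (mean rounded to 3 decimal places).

The binomial likelihood is conjugate to the Beta prior: with 16 successes and 39 failures, the posterior is Beta(3+16, 7+39) = Beta(19, 46).
Posterior mean = α/(α+β) = 19/65 = 0.292.

Posterior: Beta(19, 46); mean ≈ 0.292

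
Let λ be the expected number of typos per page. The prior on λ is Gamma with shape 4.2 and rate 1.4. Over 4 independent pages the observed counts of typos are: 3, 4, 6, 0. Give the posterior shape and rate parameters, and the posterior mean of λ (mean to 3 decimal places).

The Poisson likelihood adds the total count to the shape and the number of exposure periods to the rate. Here ∑xᵢ = 13 and n = 4, so shape 4.2→17.2 and rate 1.4→5.4.
E[λ | data] = 17.2/5.4 = 3.185.

Posterior: Gamma(shape=17.2, rate=5.4); mean ≈ 3.185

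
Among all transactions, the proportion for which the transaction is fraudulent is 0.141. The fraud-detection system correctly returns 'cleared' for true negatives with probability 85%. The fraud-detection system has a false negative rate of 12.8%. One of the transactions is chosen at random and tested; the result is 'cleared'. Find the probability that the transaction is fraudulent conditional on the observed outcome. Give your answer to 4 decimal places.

Write H for 'the transaction is fraudulent'. Prior odds H:¬H = 0.141/0.859 = 0.16414. For the 'cleared' outcome, the likelihood ratio is 0.128/0.85 = 0.15059.
Posterior odds = 0.16414 × 0.15059 = 0.024718, so P(H|E) = 0.024718/(1+0.024718) = 0.0241.

P(H | E) ≈ 0.0241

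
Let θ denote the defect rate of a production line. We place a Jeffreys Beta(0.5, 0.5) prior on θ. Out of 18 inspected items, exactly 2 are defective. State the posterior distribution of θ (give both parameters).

Posterior: Beta(2.5, 16.5)

Observing 2 successes and 16 failures updates Beta(0.5, 0.5) by adding the success and failure counts to the two shape parameters: α = 0.5+2 = 2.5, β = 0.5+16 = 16.5.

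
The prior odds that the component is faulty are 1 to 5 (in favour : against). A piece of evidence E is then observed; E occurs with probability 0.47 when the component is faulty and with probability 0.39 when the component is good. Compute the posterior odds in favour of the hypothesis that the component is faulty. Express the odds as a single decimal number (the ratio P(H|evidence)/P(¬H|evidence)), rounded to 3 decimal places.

Posterior odds ≈ 0.241

Prior odds = 1/5 = 0.20000.
Likelihood ratio for E = 0.47/0.39 = 1.2051.
Posterior odds = prior odds × LR = 0.24103.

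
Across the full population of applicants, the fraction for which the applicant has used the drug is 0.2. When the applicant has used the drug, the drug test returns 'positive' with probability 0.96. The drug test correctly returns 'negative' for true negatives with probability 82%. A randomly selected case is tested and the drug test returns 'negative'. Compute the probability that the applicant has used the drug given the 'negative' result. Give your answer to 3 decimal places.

P(H | E) ≈ 0.012

Write H for 'the applicant has used the drug'. Prior odds H:¬H = 0.2/0.8 = 0.25000. For the 'negative' outcome, the likelihood ratio is 0.04/0.82 = 0.048780.
Posterior odds = 0.25000 × 0.048780 = 0.012195, so P(H|E) = 0.012195/(1+0.012195) = 0.012.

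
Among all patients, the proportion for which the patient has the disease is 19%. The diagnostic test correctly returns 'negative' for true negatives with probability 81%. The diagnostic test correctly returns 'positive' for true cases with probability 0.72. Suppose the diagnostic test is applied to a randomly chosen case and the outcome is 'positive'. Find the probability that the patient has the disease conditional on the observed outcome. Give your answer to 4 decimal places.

P(H | E) ≈ 0.4706

Let H be the event that the patient has the disease. P(H) = 0.19, so P(¬H) = 0.81. With E the 'positive' result, P(E|H) = 0.72 and P(E|¬H) = 0.19.
P(E) = 0.72·0.19 + 0.19·0.81 = 0.13680 + 0.15390 = 0.29070.
By Bayes' theorem, P(H|E) = 0.13680 / 0.29070 = 0.4706.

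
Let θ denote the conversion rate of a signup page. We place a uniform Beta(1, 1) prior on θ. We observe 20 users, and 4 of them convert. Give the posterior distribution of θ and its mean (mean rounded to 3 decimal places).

Posterior: Beta(5, 17); mean ≈ 0.227

Observing 4 successes and 16 failures updates Beta(1, 1) by adding the success and failure counts to the two shape parameters: α = 1+4 = 5, β = 1+16 = 17.
Posterior mean = α/(α+β) = 5/22 = 0.227.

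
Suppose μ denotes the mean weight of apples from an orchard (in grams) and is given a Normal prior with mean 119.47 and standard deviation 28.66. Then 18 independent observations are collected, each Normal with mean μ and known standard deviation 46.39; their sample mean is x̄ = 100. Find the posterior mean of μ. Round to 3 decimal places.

Posterior mean ≈ 102.474

Prior precision 1/τ₀² = 1/28.66² = 0.00121744; data precision n/σ² = 18/46.39² = 0.00836419.
Posterior precision = 0.00121744 + 0.00836419 = 0.00958163.
Posterior mean = (0.00121744·119.47 + 0.00836419·100) / 0.00958163 = 102.474.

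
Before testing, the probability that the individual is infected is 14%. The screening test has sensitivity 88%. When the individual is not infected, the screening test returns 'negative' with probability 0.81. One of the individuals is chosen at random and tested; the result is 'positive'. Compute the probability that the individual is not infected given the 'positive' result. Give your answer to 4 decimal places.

Write H for 'the individual is infected'. Prior odds H:¬H = 0.14/0.86 = 0.16279. For the 'positive' outcome, the likelihood ratio is 0.88/0.19 = 4.6316.
Posterior odds = 0.16279 × 4.6316 = 0.75398, so P(H|E) = 0.75398/(1+0.75398) = 0.4299. Then P(¬H|E) = 1 − 0.4299 = 0.5701.

P(¬H | E) ≈ 0.5701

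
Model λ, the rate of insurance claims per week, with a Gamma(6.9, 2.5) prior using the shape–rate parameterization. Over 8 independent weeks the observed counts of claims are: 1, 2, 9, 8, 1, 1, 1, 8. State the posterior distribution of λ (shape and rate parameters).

The Poisson likelihood adds the total count to the shape and the number of exposure periods to the rate. Here ∑xᵢ = 31 and n = 8, so shape 6.9→37.9 and rate 2.5→10.5.

Posterior: Gamma(shape=37.9, rate=10.5)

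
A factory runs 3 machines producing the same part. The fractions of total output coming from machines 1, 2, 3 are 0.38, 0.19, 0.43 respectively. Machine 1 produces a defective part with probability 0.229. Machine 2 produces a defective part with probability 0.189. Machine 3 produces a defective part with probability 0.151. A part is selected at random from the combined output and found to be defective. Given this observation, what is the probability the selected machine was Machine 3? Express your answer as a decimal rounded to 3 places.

P(defective|M1) = 0.229; P(defective|M2) = 0.189; P(defective|M3) = 0.151.
Prior × likelihood for each source: 0.38·0.229=0.08702, 0.19·0.189=0.03591, 0.43·0.151=0.06493. Summing gives P(defective) = 0.18786.
P(Machine 3 | defective) = 0.06493 / 0.18786 = 0.346.

Posterior probability ≈ 0.346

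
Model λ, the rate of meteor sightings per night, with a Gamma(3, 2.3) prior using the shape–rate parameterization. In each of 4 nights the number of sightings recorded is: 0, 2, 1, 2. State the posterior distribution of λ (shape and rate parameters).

Posterior: Gamma(shape=8, rate=6.3)

The Poisson likelihood adds the total count to the shape and the number of exposure periods to the rate. Here ∑xᵢ = 5 and n = 4, so shape 3→8 and rate 2.3→6.3.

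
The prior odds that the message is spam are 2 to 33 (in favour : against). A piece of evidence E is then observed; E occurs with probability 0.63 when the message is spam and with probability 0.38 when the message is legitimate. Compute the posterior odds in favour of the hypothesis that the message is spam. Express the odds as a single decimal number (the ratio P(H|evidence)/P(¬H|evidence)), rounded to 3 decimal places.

Posterior odds ≈ 0.100

Prior odds = 2/33 = 0.060606.
Likelihood ratio for E = 0.63/0.38 = 1.6579.
Posterior odds = prior odds × LR = 0.10048.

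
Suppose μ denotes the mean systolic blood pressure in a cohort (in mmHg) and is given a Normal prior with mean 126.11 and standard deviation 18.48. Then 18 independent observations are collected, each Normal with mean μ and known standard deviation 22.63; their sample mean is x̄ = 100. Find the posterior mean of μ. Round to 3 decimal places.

Posterior mean ≈ 102.008

Prior precision 1/τ₀² = 1/18.48² = 0.00292817; data precision n/σ² = 18/22.63² = 0.0351482.
Posterior precision = 0.00292817 + 0.0351482 = 0.0380764.
Posterior mean = (0.00292817·126.11 + 0.0351482·100) / 0.0380764 = 102.008.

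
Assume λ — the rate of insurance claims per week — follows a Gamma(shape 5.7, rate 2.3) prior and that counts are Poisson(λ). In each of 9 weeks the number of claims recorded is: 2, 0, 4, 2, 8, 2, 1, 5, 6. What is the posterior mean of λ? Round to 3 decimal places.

Posterior mean ≈ 3.159

The Poisson likelihood adds the total count to the shape and the number of exposure periods to the rate. Here ∑xᵢ = 30 and n = 9, so shape 5.7→35.7 and rate 2.3→11.3.
Posterior mean = shape/rate = 35.7/11.3 = 3.159.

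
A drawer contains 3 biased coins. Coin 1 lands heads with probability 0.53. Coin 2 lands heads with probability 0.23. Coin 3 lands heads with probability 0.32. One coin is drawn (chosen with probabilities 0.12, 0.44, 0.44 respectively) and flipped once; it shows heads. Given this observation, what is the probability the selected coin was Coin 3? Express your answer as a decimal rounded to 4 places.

Tabulate prior·likelihood by source: [1] prior 0.12, lik 0.53, product 0.06360; [2] prior 0.44, lik 0.23, product 0.1012; [3] prior 0.44, lik 0.32, product 0.1408.
Normalizing constant = 0.30560; the posterior for Coin 3 is its product over the sum, 0.1408/0.30560 = 0.4607.

Posterior probability ≈ 0.4607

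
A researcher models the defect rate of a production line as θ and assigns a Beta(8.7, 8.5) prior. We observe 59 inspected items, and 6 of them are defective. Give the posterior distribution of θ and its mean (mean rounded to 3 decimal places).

Observing 6 successes and 53 failures updates Beta(8.7, 8.5) by adding the success and failure counts to the two shape parameters: α = 8.7+6 = 14.7, β = 8.5+53 = 61.5.
E[θ | data] = 14.7/(14.7+61.5) = 0.193.

Posterior: Beta(14.7, 61.5); mean ≈ 0.193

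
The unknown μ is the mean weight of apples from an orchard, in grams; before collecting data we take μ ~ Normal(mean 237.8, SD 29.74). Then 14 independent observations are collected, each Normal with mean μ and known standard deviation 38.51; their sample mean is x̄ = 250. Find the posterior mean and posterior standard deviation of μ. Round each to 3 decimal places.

With known σ, the Normal prior is conjugate. Weight on the data is w = (n/σ²)/(n/σ² + 1/τ₀²) = 0.00944020/(0.00944020+0.00113062) = 0.89304.
Posterior mean = w·x̄ + (1−w)·μ₀ = 0.89304·250 + 0.10696·237.8 = 248.695. Posterior variance = 1/(0.00944020+0.00113062) = 94.6000, so SD = 9.726.

Posterior mean ≈ 248.695; posterior SD ≈ 9.726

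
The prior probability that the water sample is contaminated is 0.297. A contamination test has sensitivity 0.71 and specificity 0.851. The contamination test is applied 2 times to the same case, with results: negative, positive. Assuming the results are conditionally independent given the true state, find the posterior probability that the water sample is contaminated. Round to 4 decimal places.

Posterior P(H) ≈ 0.4069

With H the event that the water sample is contaminated, the joint likelihood of the observed sequence is P(data|H) = 0.29·0.71 = 0.20590 and P(data|¬H) = 0.851·0.149 = 0.12680.
Bayes: P(H|data) = 0.297·0.20590 / (0.297·0.20590 + 0.703·0.12680) = 0.061152/0.15029 = 0.4069.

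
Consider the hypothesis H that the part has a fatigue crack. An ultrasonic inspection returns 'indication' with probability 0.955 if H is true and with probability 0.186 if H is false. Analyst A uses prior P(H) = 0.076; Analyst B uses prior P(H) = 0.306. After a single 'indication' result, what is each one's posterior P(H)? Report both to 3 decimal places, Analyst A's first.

Analyst A: 0.297; Analyst B: 0.694

P('+'|H) = 0.955, P('+'|¬H) = 0.186.
Analyst A: numerator 0.955·0.076 = 0.072580; evidence = 0.072580+0.186·0.924 = 0.24444; posterior = 0.297.
Analyst B: numerator 0.955·0.306 = 0.29223; evidence = 0.29223+0.186·0.694 = 0.42131; posterior = 0.694.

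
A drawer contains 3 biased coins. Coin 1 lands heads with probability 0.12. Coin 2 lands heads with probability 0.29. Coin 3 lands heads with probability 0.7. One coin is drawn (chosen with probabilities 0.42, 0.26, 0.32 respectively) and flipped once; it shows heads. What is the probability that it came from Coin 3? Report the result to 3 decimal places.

Tabulate prior·likelihood by source: [1] prior 0.42, lik 0.12, product 0.05040; [2] prior 0.26, lik 0.29, product 0.07540; [3] prior 0.32, lik 0.7, product 0.2240.
Normalizing constant = 0.34980; the posterior for Coin 3 is its product over the sum, 0.2240/0.34980 = 0.640.

Posterior probability ≈ 0.640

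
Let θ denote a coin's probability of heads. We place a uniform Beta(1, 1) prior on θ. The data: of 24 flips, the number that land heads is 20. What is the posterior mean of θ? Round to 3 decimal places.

The binomial likelihood is conjugate to the Beta prior: with 20 successes and 4 failures, the posterior is Beta(1+20, 1+4) = Beta(21, 5).
Posterior mean = α/(α+β) = 21/26 = 0.808.

Posterior mean ≈ 0.808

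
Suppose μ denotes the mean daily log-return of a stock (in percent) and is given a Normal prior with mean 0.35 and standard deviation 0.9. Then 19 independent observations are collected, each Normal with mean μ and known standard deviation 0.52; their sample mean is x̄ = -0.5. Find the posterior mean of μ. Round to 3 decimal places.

Posterior mean ≈ -0.485

Prior precision 1/τ₀² = 1/0.9² = 1.23457; data precision n/σ² = 19/0.52² = 70.2663.
Posterior precision = 1.23457 + 70.2663 = 71.5008.
Posterior mean = (1.23457·0.35 + 70.2663·-0.5) / 71.5008 = -0.485.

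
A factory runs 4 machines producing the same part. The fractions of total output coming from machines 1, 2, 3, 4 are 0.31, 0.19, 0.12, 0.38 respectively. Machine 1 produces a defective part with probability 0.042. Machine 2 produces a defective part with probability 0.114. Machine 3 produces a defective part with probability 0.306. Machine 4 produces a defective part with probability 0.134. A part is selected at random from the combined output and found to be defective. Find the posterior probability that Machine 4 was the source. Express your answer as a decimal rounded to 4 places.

Posterior probability ≈ 0.4163

Tabulate prior·likelihood by source: [1] prior 0.31, lik 0.042, product 0.01302; [2] prior 0.19, lik 0.114, product 0.02166; [3] prior 0.12, lik 0.306, product 0.03672; [4] prior 0.38, lik 0.134, product 0.05092.
Normalizing constant = 0.12232; the posterior for Machine 4 is its product over the sum, 0.05092/0.12232 = 0.4163.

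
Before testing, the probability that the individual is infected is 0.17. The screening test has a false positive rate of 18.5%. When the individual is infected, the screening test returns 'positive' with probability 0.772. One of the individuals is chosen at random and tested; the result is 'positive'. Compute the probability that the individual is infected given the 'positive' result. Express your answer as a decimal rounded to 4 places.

P(H | E) ≈ 0.4608

Write H for 'the individual is infected'. Prior odds H:¬H = 0.17/0.83 = 0.20482. For the 'positive' outcome, the likelihood ratio is 0.772/0.185 = 4.1730.
Posterior odds = 0.20482 × 4.1730 = 0.85471, so P(H|E) = 0.85471/(1+0.85471) = 0.4608.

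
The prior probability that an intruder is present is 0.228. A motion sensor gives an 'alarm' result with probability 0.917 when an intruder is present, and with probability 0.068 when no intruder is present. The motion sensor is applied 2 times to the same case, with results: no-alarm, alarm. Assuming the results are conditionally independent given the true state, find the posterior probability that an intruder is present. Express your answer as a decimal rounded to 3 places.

With H the event that an intruder is present, the joint likelihood of the observed sequence is P(data|H) = 0.083·0.917 = 0.076111 and P(data|¬H) = 0.932·0.068 = 0.063376.
Bayes: P(H|data) = 0.228·0.076111 / (0.228·0.076111 + 0.772·0.063376) = 0.017353/0.066280 = 0.2618.

Posterior P(H) ≈ 0.262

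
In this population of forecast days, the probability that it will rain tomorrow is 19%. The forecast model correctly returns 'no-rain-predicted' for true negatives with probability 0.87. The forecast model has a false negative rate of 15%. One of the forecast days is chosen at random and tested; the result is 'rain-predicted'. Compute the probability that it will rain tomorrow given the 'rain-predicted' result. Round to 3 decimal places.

P(H | E) ≈ 0.605

Write H for 'it will rain tomorrow'. Prior odds H:¬H = 0.19/0.81 = 0.23457. For the 'rain-predicted' outcome, the likelihood ratio is 0.85/0.13 = 6.5385.
Posterior odds = 0.23457 × 6.5385 = 1.5337, so P(H|E) = 1.5337/(1+1.5337) = 0.605.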